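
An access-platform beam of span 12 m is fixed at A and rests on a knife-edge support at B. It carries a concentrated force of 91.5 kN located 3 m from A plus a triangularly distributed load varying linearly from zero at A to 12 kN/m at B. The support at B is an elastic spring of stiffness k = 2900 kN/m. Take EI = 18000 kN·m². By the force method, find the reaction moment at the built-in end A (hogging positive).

M_A = 287 kN·m

Take the reaction at B as the redundant and release it; the primary structure is a cantilever fixed at A.
Free-end deflection of the primary structure under the applied loading (downward +):
  point load 91.5 at a = 3: Pa²(3L − a)/(6EI) = 4529/EI
  triangular load, peak 12 at the free end: 11w₀L⁴/(120EI) = 22810/EI
  δ_0 = 27339/EI
Tip deflection under a unit load at B: L³/(3EI) = 576/EI.
With EI = 18000 kN·m²: δ_0 = 1.5188 m and δ_{BB} = 0.032 m/kN.
Compatibility — the spring shortens by R_B/k under the reaction it provides: δ_0 − R_B·δ_{BB} = R_B/k. With 1/k = 0.000345 m/kN, R_B = δ_0 / (δ_{BB} + 1/k) = 1.5188 / (0.032 + 0.000345) = 46.96 kN.
Moment equilibrium about A: M_A = Σ(load moments about A) − R_B·L = 850.5 − 46.96×12 = 287 kN·m.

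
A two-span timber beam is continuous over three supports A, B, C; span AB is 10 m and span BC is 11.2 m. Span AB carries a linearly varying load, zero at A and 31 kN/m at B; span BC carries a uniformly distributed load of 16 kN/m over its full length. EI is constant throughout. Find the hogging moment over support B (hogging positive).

Insert a hinge at B; M_B is the redundant, and each span becomes simply supported.
Discontinuity in slope at B on the released structure — sum the simple-span end rotations:
  span AB: triangular load, peak 31: w₀L³/(45EI) = 688.9/EI
  span BC: UDL 16: wL³/(24EI) = 936.6/EI
  relative rotation θ_0 = (688.9 + 936.6)/EI = 1626/EI
A unit hogging moment at B produces rotation L₁/(3EI) + L₂/(3EI) = 7.067/EI.
Slope continuity at B: θ_0 = M_B·7.067/EI, so M_B = 1626/7.067 = 230 kN·m (hogging).

M_B = 230 kN·m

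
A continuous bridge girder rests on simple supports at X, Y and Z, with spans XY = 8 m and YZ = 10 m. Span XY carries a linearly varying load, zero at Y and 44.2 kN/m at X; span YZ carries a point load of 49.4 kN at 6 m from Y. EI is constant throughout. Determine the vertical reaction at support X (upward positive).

R_X = 102.9 kN

Take M_Y as the redundant. Released structure: two simple spans XY and YZ with a hinge at Y.
Discontinuity in slope at Y on the released structure — sum the simple-span end rotations:
  span XY: triangular load, peak 44.2: 7w₀L³/(360EI) = 440/EI
  span YZ: point load 49.4 at a = 6: Pab(L + b)/(6LEI) = 276.6/EI
  relative rotation θ_0 = (440 + 276.6)/EI = 716.7/EI
A unit hogging moment at Y produces rotation L₁/(3EI) + L₂/(3EI) = 6/EI.
Compatibility: M_Y·(L₁+L₂)/(3EI) = θ_0, giving M_Y = 119.4 kN·m (hogging).
Span XY, ΣM about X with M_Y applied at Y: R_Y^{XY}·8 = 471.5 + 119.4, so R_Y^{XY} = 73.86 kN and R_X = 176.8 − 73.86 = 102.9 kN.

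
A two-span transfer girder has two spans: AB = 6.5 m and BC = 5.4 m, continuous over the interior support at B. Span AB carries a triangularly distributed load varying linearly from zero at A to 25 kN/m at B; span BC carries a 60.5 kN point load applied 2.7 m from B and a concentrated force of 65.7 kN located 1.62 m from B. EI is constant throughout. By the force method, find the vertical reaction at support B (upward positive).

R_B = 162.6 kN

Release continuity at B by inserting a hinge; the redundant is the internal moment M_B. The primary structure is two simply-supported spans AB and BC.
Rotations at B on the released spans (each span's end-slope, ×1/EI):
  span AB: triangular load, peak 25: w₀L³/(45EI) = 152.6/EI
  span BC: point load 60.5 at a = 2.7: Pab(L + b)/(6LEI) = 110.3/EI
  span BC: point load 65.7 at a = 1.62: Pab(L + b)/(6LEI) = 114/EI
  relative rotation θ_0 = (152.6 + 224.3)/EI = 376.8/EI
A unit hogging moment at B produces rotation L₁/(3EI) + L₂/(3EI) = 3.967/EI.
Compatibility: M_B·(L₁+L₂)/(3EI) = θ_0, giving M_B = 95 kN·m (hogging).
Span AB, ΣM about A with M_B applied at B: R_B^{AB}·6.5 = 352.1 + 95, so R_B^{AB} = 68.78 kN and R_A = 81.25 − 68.78 = 12.47 kN.
Span BC, ΣM about C: R_B^{BC}·5.4 = 411.7 + 95, so R_B^{BC} = 93.83 kN and R_C = 126.2 − 93.83 = 32.37 kN.
R_B = 68.78 + 93.83 = 162.6 kN.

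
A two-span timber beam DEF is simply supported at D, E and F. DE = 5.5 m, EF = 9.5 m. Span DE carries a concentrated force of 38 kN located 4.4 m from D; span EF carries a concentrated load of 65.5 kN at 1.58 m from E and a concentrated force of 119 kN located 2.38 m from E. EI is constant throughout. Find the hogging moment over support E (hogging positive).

M_E = 178.7 kN·m

Insert a hinge at E; M_E is the redundant, and each span becomes simply supported.
Discontinuity in slope at E on the released structure — sum the simple-span end rotations:
  span DE: point load 38 at a = 4.4: Pab(L + a)/(6LEI) = 55.18/EI
  span EF: point load 65.5 at a = 1.58: Pab(L + b)/(6LEI) = 250.5/EI
  span EF: point load 119 at a = 2.38: Pab(L + b)/(6LEI) = 588/EI
  relative rotation θ_0 = (55.18 + 838.5)/EI = 893.6/EI
A unit hogging moment at E produces rotation L₁/(3EI) + L₂/(3EI) = 5/EI.
Slope continuity at E: θ_0 = M_E·5/EI, so M_E = 893.6/5 = 178.7 kN·m (hogging).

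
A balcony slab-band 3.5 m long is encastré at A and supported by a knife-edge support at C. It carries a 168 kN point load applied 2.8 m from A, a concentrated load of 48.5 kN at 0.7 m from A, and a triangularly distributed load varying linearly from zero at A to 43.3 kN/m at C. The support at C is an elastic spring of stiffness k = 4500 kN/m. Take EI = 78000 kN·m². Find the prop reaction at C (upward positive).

R_C = 73.51 kN

Release the roller at C. Primary structure: cantilever fixed at A.
Free-end deflection of the primary structure under the applied loading (downward +):
  point load 168 at a = 2.8: Pa²(3L − a)/(6EI) = 1690/EI
  point load 48.5 at a = 0.7: Pa²(3L − a)/(6EI) = 38.82/EI
  triangular load, peak 43.3 at the free end: 11w₀L⁴/(120EI) = 595.6/EI
  δ_0 = 2325/EI
Flexibility coefficient — unit upward force at C: δ_{CC} = L³/(3EI) = 14.29/EI.
With EI = 78000 kN·m²: δ_0 = 0.029804 m and δ_{CC} = 0.000183 m/kN.
Compatibility — the spring shortens by R_C/k under the reaction it provides: δ_0 − R_C·δ_{CC} = R_C/k. With 1/k = 0.000222 m/kN, R_C = δ_0 / (δ_{CC} + 1/k) = 0.029804 / (0.000183 + 0.000222) = 73.51 kN.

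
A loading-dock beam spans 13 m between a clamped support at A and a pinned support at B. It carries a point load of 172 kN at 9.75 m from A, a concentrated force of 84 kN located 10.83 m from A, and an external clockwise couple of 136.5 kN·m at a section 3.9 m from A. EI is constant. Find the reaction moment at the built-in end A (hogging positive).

Choose R_B as the redundant. The primary structure is the cantilever fixed at A.
Deflection at B on the released cantilever, summing each load's contribution:
  point load 172 at a = 9.75: Pa²(3L − a)/(6EI) = 79710/EI
  point load 84 at a = 10.83: Pa²(3L − a)/(6EI) = 46256/EI
  clockwise couple 136.5 at a = 3.9: M₀a(2L − a)/(2EI) = 5882/EI
  δ_0 = 131849/EI
Flexibility coefficient — unit upward force at B: δ_{BB} = L³/(3EI) = 732.3/EI.
Compatibility at B: δ_0 − R_B·δ_{BB} = 0, so R_B = 131849/732.3 = 180 kN.
Moment equilibrium about A: M_A = Σ(load moments about A) − R_B·L = 2723 − 180×13 = 382.7 kN·m.

M_A = 382.7 kN·m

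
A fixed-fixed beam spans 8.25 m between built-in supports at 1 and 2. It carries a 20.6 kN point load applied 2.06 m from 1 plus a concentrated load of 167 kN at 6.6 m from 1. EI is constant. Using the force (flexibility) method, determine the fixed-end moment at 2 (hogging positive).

Release both end moments; the primary structure is a simply-supported span 12 with redundants M_1 and M_2.
Simple-span end rotations at 1 and 2 under the given loads:
  at 1: point load 20.6 at a = 2.06: Pab(L + b)/(6LEI) = 76.63/EI
  at 2: point load 20.6 at a = 2.06: Pab(L + a)/(6LEI) = 54.71/EI
  at 1: point load 167 at a = 6.6: Pab(L + b)/(6LEI) = 363.7/EI
  at 2: point load 167 at a = 6.6: Pab(L + a)/(6LEI) = 545.6/EI
  θ_10 = 440.4/EI,  θ_20 = 600.3/EI
Flexibility coefficients: a unit moment at one end gives L/(3EI) there and L/(6EI) at the far end, so f₁₁ = f₂₂ = 2.75/EI and f₁₂ = f₂₁ = 1.375/EI.
Compatibility — zero rotation at each built-in end:
  2.75 M_1 + 1.375 M_2 = 440.4
  1.375 M_1 + 2.75 M_2 = 600.3
Solving the pair gives M_1 = 67.98 kN·m and M_2 = 184.3 kN·m (hogging).

M_2 = 184.3 kN·m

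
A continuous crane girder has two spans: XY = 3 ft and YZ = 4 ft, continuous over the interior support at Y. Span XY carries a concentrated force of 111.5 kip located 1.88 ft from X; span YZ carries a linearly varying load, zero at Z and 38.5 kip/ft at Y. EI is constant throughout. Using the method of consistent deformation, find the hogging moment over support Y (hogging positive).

M_Y = 50.75 kip·ft

Take M_Y as the redundant. Released structure: two simple spans XY and YZ with a hinge at Y.
End slopes at the hinge Y, treating each span as simply supported:
  span XY: point load 111.5 at a = 1.88: Pab(L + a)/(6LEI) = 63.65/EI
  span YZ: triangular load, peak 38.5: w₀L³/(45EI) = 54.76/EI
  relative rotation θ_0 = (63.65 + 54.76)/EI = 118.4/EI
A unit hogging moment at Y produces rotation L₁/(3EI) + L₂/(3EI) = 2.333/EI.
Slope continuity at Y: θ_0 = M_Y·2.333/EI, so M_Y = 118.4/2.333 = 50.75 kip·ft (hogging).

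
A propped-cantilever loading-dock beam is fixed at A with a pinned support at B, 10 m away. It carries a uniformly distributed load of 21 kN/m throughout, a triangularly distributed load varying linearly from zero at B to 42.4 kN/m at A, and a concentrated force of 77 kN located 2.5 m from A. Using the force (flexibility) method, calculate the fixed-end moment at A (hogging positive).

Choose R_B as the redundant. The primary structure is the cantilever fixed at A.
Primary-structure tip deflection at B by superposition:
  UDL 21: wL⁴/(8EI) = 26250/EI
  triangular load, peak 42.4 at the fixed end: w₀L⁴/(30EI) = 14133/EI
  point load 77 at a = 2.5: Pa²(3L − a)/(6EI) = 2206/EI
  δ_0 = 42589/EI
Tip deflection under a unit load at B: L³/(3EI) = 333.3/EI.
Compatibility at B: δ_0 − R_B·δ_{BB} = 0, so R_B = 42589/333.3 = 127.8 kN.
Moment equilibrium about A: M_A = Σ(load moments about A) − R_B·L = 1949 − 127.8×10 = 671.5 kN·m.

M_A = 671.5 kN·m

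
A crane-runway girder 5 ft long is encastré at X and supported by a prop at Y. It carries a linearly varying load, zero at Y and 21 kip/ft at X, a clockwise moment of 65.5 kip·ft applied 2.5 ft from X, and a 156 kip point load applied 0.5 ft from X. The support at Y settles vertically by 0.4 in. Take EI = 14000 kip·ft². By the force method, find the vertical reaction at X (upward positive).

Choose R_Y as the redundant. The primary structure is the cantilever fixed at X.
Deflection at Y on the released cantilever, summing each load's contribution:
  triangular load, peak 21 at the fixed end: w₀L⁴/(30EI) = 437.5/EI
  clockwise couple 65.5 at a = 2.5: M₀a(2L − a)/(2EI) = 614.1/EI
  point load 156 at a = 0.5: Pa²(3L − a)/(6EI) = 94.25/EI
  δ_0 = 1146/EI
Flexibility coefficient — unit upward force at Y: δ_{YY} = L³/(3EI) = 41.67/EI.
With EI = 14000 kip·ft²: δ_0 = 0.081844 ft and δ_{YY} = 0.002976 ft/kip.
Compatibility — the beam at Y must follow the support down by 0.03333 ft: δ_0 − R_Y·δ_{YY} = 0.03333, so R_Y = (0.081844 − 0.03333)/0.002976 = 16.3 kip.
Vertical equilibrium: R_X = ΣP − R_Y = 208.5 − 16.3 = 192.2 kip.

R_X = 192.2 kip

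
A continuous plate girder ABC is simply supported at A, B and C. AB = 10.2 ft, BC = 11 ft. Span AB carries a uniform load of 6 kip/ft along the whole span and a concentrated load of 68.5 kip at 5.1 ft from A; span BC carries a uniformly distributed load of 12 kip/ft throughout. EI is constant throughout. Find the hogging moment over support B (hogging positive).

M_B = 194.7 kip·ft

Insert a hinge at B; M_B is the redundant, and each span becomes simply supported.
Discontinuity in slope at B on the released structure — sum the simple-span end rotations:
  span AB: UDL 6: wL³/(24EI) = 265.3/EI
  span AB: point load 68.5 at a = 5.1: Pab(L + a)/(6LEI) = 445.4/EI
  span BC: UDL 12: wL³/(24EI) = 665.5/EI
  relative rotation θ_0 = (710.7 + 665.5)/EI = 1376/EI
A unit hogging moment at B produces rotation L₁/(3EI) + L₂/(3EI) = 7.067/EI.
Compatibility: M_B·(L₁+L₂)/(3EI) = θ_0, giving M_B = 194.7 kip·ft (hogging).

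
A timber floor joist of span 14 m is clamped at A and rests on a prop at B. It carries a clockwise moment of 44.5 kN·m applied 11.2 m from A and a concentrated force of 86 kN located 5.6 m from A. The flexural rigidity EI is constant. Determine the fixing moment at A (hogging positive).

Choose R_B as the redundant. The primary structure is the cantilever fixed at A.
Deflection at B on the released cantilever, summing each load's contribution:
  clockwise couple 44.5 at a = 11.2: M₀a(2L − a)/(2EI) = 4187/EI
  point load 86 at a = 5.6: Pa²(3L − a)/(6EI) = 16362/EI
  δ_0 = 20548/EI
Tip deflection under a unit load at B: L³/(3EI) = 914.7/EI.
The prop prevents deflection at B: R_B = δ_0/δ_{BB} = 20548/914.7 = 22.47 kN.
Moment equilibrium about A: M_A = Σ(load moments about A) − R_B·L = 526.1 − 22.47×14 = 211.6 kN·m.

M_A = 211.6 kN·m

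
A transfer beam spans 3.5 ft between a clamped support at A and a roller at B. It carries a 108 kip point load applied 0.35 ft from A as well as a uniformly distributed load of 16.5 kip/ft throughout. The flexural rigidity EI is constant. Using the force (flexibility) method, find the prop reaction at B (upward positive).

Take the reaction at B as the redundant and release it; the primary structure is a cantilever fixed at A.
Free-end deflection of the primary structure under the applied loading (downward +):
  point load 108 at a = 0.35: Pa²(3L − a)/(6EI) = 22.38/EI
  UDL 16.5: wL⁴/(8EI) = 309.5/EI
  δ_0 = 331.9/EI
Tip deflection under a unit load at B: L³/(3EI) = 14.29/EI.
Compatibility at B: δ_0 − R_B·δ_{BB} = 0, so R_B = 331.9/14.29 = 23.22 kip.

R_B = 23.22 kip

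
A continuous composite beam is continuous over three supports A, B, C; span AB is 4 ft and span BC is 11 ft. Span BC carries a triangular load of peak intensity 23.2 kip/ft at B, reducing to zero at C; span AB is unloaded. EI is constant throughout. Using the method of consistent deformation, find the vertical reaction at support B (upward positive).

Take M_B as the redundant. Released structure: two simple spans AB and BC with a hinge at B.
End slopes at the hinge B, treating each span as simply supported:
  span BC: triangular load, peak 23.2: w₀L³/(45EI) = 686.2/EI
  relative rotation θ_0 = (0 + 686.2)/EI = 686.2/EI
A unit hogging moment at B produces rotation L₁/(3EI) + L₂/(3EI) = 5/EI.
Compatibility: M_B·(L₁+L₂)/(3EI) = θ_0, giving M_B = 137.2 kip·ft (hogging).
Span AB, ΣM about A with M_B applied at B: R_B^{AB}·4 = 0 + 137.2, so R_B^{AB} = 34.31 kip and R_A = 0 − 34.31 = -34.31 kip.
Span BC, ΣM about C: R_B^{BC}·11 = 935.7 + 137.2, so R_B^{BC} = 97.54 kip and R_C = 127.6 − 97.54 = 30.06 kip.
R_B = 34.31 + 97.54 = 131.9 kip.

R_B = 131.9 kip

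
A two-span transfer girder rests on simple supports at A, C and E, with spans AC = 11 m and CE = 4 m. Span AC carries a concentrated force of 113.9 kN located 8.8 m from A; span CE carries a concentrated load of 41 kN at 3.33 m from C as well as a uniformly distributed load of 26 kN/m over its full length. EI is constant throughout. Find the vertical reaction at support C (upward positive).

R_C = 201 kN

Release continuity at C by inserting a hinge; the redundant is the internal moment M_C. The primary structure is two simply-supported spans AC and CE.
Discontinuity in slope at C on the released structure — sum the simple-span end rotations:
  span AC: point load 113.9 at a = 8.8: Pab(L + a)/(6LEI) = 661.5/EI
  span CE: point load 41 at a = 3.33: Pab(L + b)/(6LEI) = 17.8/EI
  span CE: UDL 26: wL³/(24EI) = 69.33/EI
  relative rotation θ_0 = (661.5 + 87.13)/EI = 748.7/EI
A unit hogging moment at C produces rotation L₁/(3EI) + L₂/(3EI) = 5/EI.
Compatibility: M_C·(L₁+L₂)/(3EI) = θ_0, giving M_C = 149.7 kN·m (hogging).
Span AC, ΣM about A with M_C applied at C: R_C^{AC}·11 = 1002 + 149.7, so R_C^{AC} = 104.7 kN and R_A = 113.9 − 104.7 = 9.168 kN.
Span CE, ΣM about E: R_C^{CE}·4 = 235.5 + 149.7, so R_C^{CE} = 96.3 kN and R_E = 145 − 96.3 = 48.7 kN.
R_C = 104.7 + 96.3 = 201 kN.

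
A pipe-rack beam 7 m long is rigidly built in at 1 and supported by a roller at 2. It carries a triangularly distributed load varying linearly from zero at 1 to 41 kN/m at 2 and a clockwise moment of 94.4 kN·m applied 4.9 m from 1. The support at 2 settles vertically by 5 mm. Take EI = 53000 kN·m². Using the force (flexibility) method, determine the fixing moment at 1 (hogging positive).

M_1 = 98.96 kN·m

Choose R_2 as the redundant. The primary structure is the cantilever fixed at 1.
Downward deflection at the released point 2 due to the loads:
  triangular load, peak 41 at the free end: 11w₀L⁴/(120EI) = 9024/EI
  clockwise couple 94.4 at a = 4.9: M₀a(2L − a)/(2EI) = 2105/EI
  δ_0 = 11128/EI
Flexibility coefficient — unit upward force at 2: δ_{22} = L³/(3EI) = 114.3/EI.
With EI = 53000 kN·m²: δ_0 = 0.20997 m and δ_{22} = 0.002157 m/kN.
Compatibility — the beam at 2 must follow the support down by 0.005 m: δ_0 − R_2·δ_{22} = 0.005, so R_2 = (0.20997 − 0.005)/0.002157 = 95.02 kN.
Moment equilibrium about 1: M_1 = Σ(load moments about 1) − R_2·L = 764.1 − 95.02×7 = 98.96 kN·m.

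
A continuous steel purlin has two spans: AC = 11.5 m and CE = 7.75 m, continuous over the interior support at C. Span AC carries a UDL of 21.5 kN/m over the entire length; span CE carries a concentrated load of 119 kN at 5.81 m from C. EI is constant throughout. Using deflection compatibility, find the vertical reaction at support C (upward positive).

Release continuity at C by inserting a hinge; the redundant is the internal moment M_C. The primary structure is two simply-supported spans AC and CE.
Discontinuity in slope at C on the released structure — sum the simple-span end rotations:
  span AC: UDL 21.5: wL³/(24EI) = 1362/EI
  span CE: point load 119 at a = 5.81: Pab(L + b)/(6LEI) = 279.5/EI
  relative rotation θ_0 = (1362 + 279.5)/EI = 1642/EI
A unit hogging moment at C produces rotation L₁/(3EI) + L₂/(3EI) = 6.417/EI.
Compatibility: M_C·(L₁+L₂)/(3EI) = θ_0, giving M_C = 255.9 kN·m (hogging).
Span AC, ΣM about A with M_C applied at C: R_C^{AC}·11.5 = 1422 + 255.9, so R_C^{AC} = 145.9 kN and R_A = 247.2 − 145.9 = 101.4 kN.
Span CE, ΣM about E: R_C^{CE}·7.75 = 230.9 + 255.9, so R_C^{CE} = 62.81 kN and R_E = 119 − 62.81 = 56.19 kN.
R_C = 145.9 + 62.81 = 208.7 kN.

R_C = 208.7 kN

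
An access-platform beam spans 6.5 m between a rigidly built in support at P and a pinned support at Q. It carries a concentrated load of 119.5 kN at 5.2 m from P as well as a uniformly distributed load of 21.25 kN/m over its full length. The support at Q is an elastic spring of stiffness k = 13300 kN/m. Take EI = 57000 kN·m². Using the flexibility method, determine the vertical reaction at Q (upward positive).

Take the reaction at Q as the redundant and release it; the primary structure is a cantilever fixed at P.
Downward deflection at the released point Q due to the loads:
  point load 119.5 at a = 5.2: Pa²(3L − a)/(6EI) = 7701/EI
  UDL 21.25: wL⁴/(8EI) = 4742/EI
  δ_0 = 12443/EI
Tip deflection under a unit load at Q: L³/(3EI) = 91.54/EI.
With EI = 57000 kN·m²: δ_0 = 0.21829 m and δ_{QQ} = 0.001606 m/kN.
Compatibility — the spring shortens by R_Q/k under the reaction it provides: δ_0 − R_Q·δ_{QQ} = R_Q/k. With 1/k = 0.000075 m/kN, R_Q = δ_0 / (δ_{QQ} + 1/k) = 0.21829 / (0.001606 + 0.000075) = 129.8 kN.

R_Q = 129.8 kN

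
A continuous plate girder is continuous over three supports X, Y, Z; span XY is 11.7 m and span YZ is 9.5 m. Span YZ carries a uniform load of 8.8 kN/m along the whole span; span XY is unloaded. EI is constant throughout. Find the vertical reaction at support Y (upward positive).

Release continuity at Y by inserting a hinge; the redundant is the internal moment M_Y. The primary structure is two simply-supported spans XY and YZ.
End slopes at the hinge Y, treating each span as simply supported:
  span YZ: UDL 8.8: wL³/(24EI) = 314.4/EI
  relative rotation θ_0 = (0 + 314.4)/EI = 314.4/EI
A unit hogging moment at Y produces rotation L₁/(3EI) + L₂/(3EI) = 7.067/EI.
Compatibility: M_Y·(L₁+L₂)/(3EI) = θ_0, giving M_Y = 44.49 kN·m (hogging).
Span XY, ΣM about X with M_Y applied at Y: R_Y^{XY}·11.7 = 0 + 44.49, so R_Y^{XY} = 3.802 kN and R_X = 0 − 3.802 = -3.802 kN.
Span YZ, ΣM about Z: R_Y^{YZ}·9.5 = 397.1 + 44.49, so R_Y^{YZ} = 46.48 kN and R_Z = 83.6 − 46.48 = 37.12 kN.
R_Y = 3.802 + 46.48 = 50.29 kN.

R_Y = 50.29 kN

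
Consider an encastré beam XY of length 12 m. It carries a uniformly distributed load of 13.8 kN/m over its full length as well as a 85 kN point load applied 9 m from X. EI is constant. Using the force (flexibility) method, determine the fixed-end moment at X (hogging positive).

Take the two fixed-end moments M_X, M_Y as redundants; the released structure is the simple span XY.
Simple-span end rotations at X and Y under the given loads:
  at X: UDL 13.8: wL³/(24EI) = 993.6/EI
  at Y: UDL 13.8: wL³/(24EI) = 993.6/EI
  at X: point load 85 at a = 9: Pab(L + b)/(6LEI) = 478.1/EI
  at Y: point load 85 at a = 9: Pab(L + a)/(6LEI) = 669.4/EI
  θ_X0 = 1472/EI,  θ_Y0 = 1663/EI
Flexibility coefficients: a unit moment at one end gives L/(3EI) there and L/(6EI) at the far end, so f₁₁ = f₂₂ = 4/EI and f₁₂ = f₂₁ = 2/EI.
Compatibility — zero rotation at each built-in end:
  4 M_X + 2 M_Y = 1472
  2 M_X + 4 M_Y = 1663
Solving the pair gives M_X = 213.4 kN·m and M_Y = 309 kN·m (hogging).

M_X = 213.4 kN·m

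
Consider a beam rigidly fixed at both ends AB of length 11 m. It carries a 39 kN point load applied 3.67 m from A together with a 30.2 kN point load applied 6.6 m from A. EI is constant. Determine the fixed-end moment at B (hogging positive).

M_B = 79.66 kN·m

Take the two fixed-end moments M_A, M_B as redundants; the released structure is the simple span AB.
On the primary (simply-supported) span, the end slopes from the loading are:
  at A: point load 39 at a = 3.67: Pab(L + b)/(6LEI) = 291.4/EI
  at B: point load 39 at a = 3.67: Pab(L + a)/(6LEI) = 233.2/EI
  at A: point load 30.2 at a = 6.6: Pab(L + b)/(6LEI) = 204.6/EI
  at B: point load 30.2 at a = 6.6: Pab(L + a)/(6LEI) = 233.9/EI
  θ_A0 = 496/EI,  θ_B0 = 467.1/EI
Flexibility coefficients: a unit moment at one end gives L/(3EI) there and L/(6EI) at the far end, so f₁₁ = f₂₂ = 3.667/EI and f₁₂ = f₂₁ = 1.833/EI.
Compatibility — zero rotation at each built-in end:
  3.667 M_A + 1.833 M_B = 496
  1.833 M_A + 3.667 M_B = 467.1
Solving the pair gives M_A = 95.45 kN·m and M_B = 79.66 kN·m (hogging).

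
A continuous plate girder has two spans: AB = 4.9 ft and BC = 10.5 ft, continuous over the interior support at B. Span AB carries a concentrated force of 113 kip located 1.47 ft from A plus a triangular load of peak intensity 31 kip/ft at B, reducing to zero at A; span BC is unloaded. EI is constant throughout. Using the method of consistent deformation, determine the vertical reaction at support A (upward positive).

R_A = 96.29 kip

Release continuity at B by inserting a hinge; the redundant is the internal moment M_B. The primary structure is two simply-supported spans AB and BC.
End slopes at the hinge B, treating each span as simply supported:
  span AB: point load 113 at a = 1.47: Pab(L + a)/(6LEI) = 123.4/EI
  span AB: triangular load, peak 31: w₀L³/(45EI) = 81.05/EI
  relative rotation θ_0 = (204.5 + 0)/EI = 204.5/EI
A unit hogging moment at B produces rotation L₁/(3EI) + L₂/(3EI) = 5.133/EI.
Compatibility: M_B·(L₁+L₂)/(3EI) = θ_0, giving M_B = 39.84 kip·ft (hogging).
Span AB, ΣM about A with M_B applied at B: R_B^{AB}·4.9 = 414.2 + 39.84, so R_B^{AB} = 92.66 kip and R_A = 188.9 − 92.66 = 96.29 kip.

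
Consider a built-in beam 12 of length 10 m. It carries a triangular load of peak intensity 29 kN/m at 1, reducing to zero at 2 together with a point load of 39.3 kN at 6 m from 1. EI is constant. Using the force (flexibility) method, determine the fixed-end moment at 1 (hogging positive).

M_1 = 182.7 kN·m

Take the two fixed-end moments M_1, M_2 as redundants; the released structure is the simple span 12.
End rotations of the released simple span under the applied load (×1/EI):
  at 1: triangular load, peak 29: w₀L³/(45EI) = 644.4/EI
  at 2: triangular load, peak 29: 7w₀L³/(360EI) = 563.9/EI
  at 1: point load 39.3 at a = 6: Pab(L + b)/(6LEI) = 220.1/EI
  at 2: point load 39.3 at a = 6: Pab(L + a)/(6LEI) = 251.5/EI
  θ_10 = 864.5/EI,  θ_20 = 815.4/EI
Flexibility coefficients: a unit moment at one end gives L/(3EI) there and L/(6EI) at the far end, so f₁₁ = f₂₂ = 3.333/EI and f₁₂ = f₂₁ = 1.667/EI.
Compatibility — zero rotation at each built-in end:
  3.333 M_1 + 1.667 M_2 = 864.5
  1.667 M_1 + 3.333 M_2 = 815.4
Solving the pair gives M_1 = 182.7 kN·m and M_2 = 153.3 kN·m (hogging).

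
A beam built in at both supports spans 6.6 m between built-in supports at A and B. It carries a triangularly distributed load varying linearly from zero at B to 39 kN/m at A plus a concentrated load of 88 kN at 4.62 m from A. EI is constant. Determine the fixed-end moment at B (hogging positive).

M_B = 142 kN·m

Release both end moments; the primary structure is a simply-supported span AB with redundants M_A and M_B.
End rotations of the released simple span under the applied load (×1/EI):
  at A: triangular load, peak 39: w₀L³/(45EI) = 249.2/EI
  at B: triangular load, peak 39: 7w₀L³/(360EI) = 218/EI
  at A: point load 88 at a = 4.62: Pab(L + b)/(6LEI) = 174.4/EI
  at B: point load 88 at a = 4.62: Pab(L + a)/(6LEI) = 228.1/EI
  θ_A0 = 423.6/EI,  θ_B0 = 446.1/EI
Flexibility coefficients: a unit moment at one end gives L/(3EI) there and L/(6EI) at the far end, so f₁₁ = f₂₂ = 2.2/EI and f₁₂ = f₂₁ = 1.1/EI.
Compatibility — zero rotation at each built-in end:
  2.2 M_A + 1.1 M_B = 423.6
  1.1 M_A + 2.2 M_B = 446.1
Solving the pair gives M_A = 121.5 kN·m and M_B = 142 kN·m (hogging).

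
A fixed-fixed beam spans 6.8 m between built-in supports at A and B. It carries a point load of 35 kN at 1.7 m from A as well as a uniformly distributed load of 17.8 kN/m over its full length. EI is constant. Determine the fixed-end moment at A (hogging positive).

Take the two fixed-end moments M_A, M_B as redundants; the released structure is the simple span AB.
End rotations of the released simple span under the applied load (×1/EI):
  at A: point load 35 at a = 1.7: Pab(L + b)/(6LEI) = 88.51/EI
  at B: point load 35 at a = 1.7: Pab(L + a)/(6LEI) = 63.22/EI
  at A: UDL 17.8: wL³/(24EI) = 233.2/EI
  at B: UDL 17.8: wL³/(24EI) = 233.2/EI
  θ_A0 = 321.7/EI,  θ_B0 = 296.4/EI
Flexibility coefficients: a unit moment at one end gives L/(3EI) there and L/(6EI) at the far end, so f₁₁ = f₂₂ = 2.267/EI and f₁₂ = f₂₁ = 1.133/EI.
Compatibility — zero rotation at each built-in end:
  2.267 M_A + 1.133 M_B = 321.7
  1.133 M_A + 2.267 M_B = 296.4
Solving the pair gives M_A = 102.1 kN·m and M_B = 79.75 kN·m (hogging).

M_A = 102.1 kN·m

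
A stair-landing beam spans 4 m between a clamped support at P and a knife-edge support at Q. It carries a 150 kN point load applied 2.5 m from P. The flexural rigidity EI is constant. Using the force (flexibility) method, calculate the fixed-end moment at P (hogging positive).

M_P = 96.68 kN·m

Choose R_Q as the redundant. The primary structure is the cantilever fixed at P.
Deflection at Q on the released cantilever, summing each load's contribution:
  point load 150 at a = 2.5: Pa²(3L − a)/(6EI) = 1484/EI
Tip deflection under a unit load at Q: L³/(3EI) = 21.33/EI.
Compatibility at Q: δ_0 − R_Q·δ_{QQ} = 0, so R_Q = 1484/21.33 = 69.58 kN.
Moment equilibrium about P: M_P = Σ(load moments about P) − R_Q·L = 375 − 69.58×4 = 96.68 kN·m.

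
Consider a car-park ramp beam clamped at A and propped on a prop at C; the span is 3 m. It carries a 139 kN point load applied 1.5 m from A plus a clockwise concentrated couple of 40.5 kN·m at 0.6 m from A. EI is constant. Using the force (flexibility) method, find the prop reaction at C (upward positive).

Choose R_C as the redundant. The primary structure is the cantilever fixed at A.
Deflection at C on the released cantilever, summing each load's contribution:
  point load 139 at a = 1.5: Pa²(3L − a)/(6EI) = 390.9/EI
  clockwise couple 40.5 at a = 0.6: M₀a(2L − a)/(2EI) = 65.61/EI
  δ_0 = 456.5/EI
Flexibility coefficient — unit upward force at C: δ_{CC} = L³/(3EI) = 9/EI.
Compatibility at C: δ_0 − R_C·δ_{CC} = 0, so R_C = 456.5/9 = 50.73 kN.

R_C = 50.73 kN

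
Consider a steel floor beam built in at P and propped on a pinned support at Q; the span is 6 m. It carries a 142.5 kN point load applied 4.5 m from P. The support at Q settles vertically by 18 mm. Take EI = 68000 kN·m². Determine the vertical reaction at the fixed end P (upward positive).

R_P = 69.32 kN

Choose R_Q as the redundant. The primary structure is the cantilever fixed at P.
Deflection at Q on the released cantilever, summing each load's contribution:
  point load 142.5 at a = 4.5: Pa²(3L − a)/(6EI) = 6493/EI
Flexibility coefficient — unit upward force at Q: δ_{QQ} = L³/(3EI) = 72/EI.
With EI = 68000 kN·m²: δ_0 = 0.09548 m and δ_{QQ} = 0.001059 m/kN.
Compatibility — the beam at Q must follow the support down by 0.018 m: δ_0 − R_Q·δ_{QQ} = 0.018, so R_Q = (0.09548 − 0.018)/0.001059 = 73.18 kN.
Vertical equilibrium: R_P = ΣP − R_Q = 142.5 − 73.18 = 69.32 kN.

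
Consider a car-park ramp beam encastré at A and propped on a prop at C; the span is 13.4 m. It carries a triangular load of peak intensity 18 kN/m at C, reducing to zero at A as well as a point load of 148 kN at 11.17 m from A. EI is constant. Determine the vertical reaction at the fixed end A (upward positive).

R_A = 90.87 kN

Take the reaction at C as the redundant and release it; the primary structure is a cantilever fixed at A.
Free-end deflection of the primary structure under the applied loading (downward +):
  triangular load, peak 18 at the free end: 11w₀L⁴/(120EI) = 53199/EI
  point load 148 at a = 11.17: Pa²(3L − a)/(6EI) = 89344/EI
  δ_0 = 142543/EI
Flexibility coefficient — unit upward force at C: δ_{CC} = L³/(3EI) = 802/EI.
Compatibility at C: δ_0 − R_C·δ_{CC} = 0, so R_C = 142543/802 = 177.7 kN.
Vertical equilibrium: R_A = ΣP − R_C = 268.6 − 177.7 = 90.87 kN.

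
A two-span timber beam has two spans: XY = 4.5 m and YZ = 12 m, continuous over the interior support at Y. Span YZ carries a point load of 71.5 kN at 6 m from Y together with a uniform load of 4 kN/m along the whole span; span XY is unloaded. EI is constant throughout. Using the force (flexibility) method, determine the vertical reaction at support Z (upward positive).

Take M_Y as the redundant. Released structure: two simple spans XY and YZ with a hinge at Y.
Rotations at Y on the released spans (each span's end-slope, ×1/EI):
  span YZ: point load 71.5 at a = 6: Pab(L + b)/(6LEI) = 643.5/EI
  span YZ: UDL 4: wL³/(24EI) = 288/EI
  relative rotation θ_0 = (0 + 931.5)/EI = 931.5/EI
A unit hogging moment at Y produces rotation L₁/(3EI) + L₂/(3EI) = 5.5/EI.
Slope continuity at Y: θ_0 = M_Y·5.5/EI, so M_Y = 931.5/5.5 = 169.4 kN·m (hogging).
Span YZ, ΣM about Z: R_Y^{YZ}·12 = 717 + 169.4, so R_Y^{YZ} = 73.86 kN and R_Z = 119.5 − 73.86 = 45.64 kN.

R_Z = 45.64 kN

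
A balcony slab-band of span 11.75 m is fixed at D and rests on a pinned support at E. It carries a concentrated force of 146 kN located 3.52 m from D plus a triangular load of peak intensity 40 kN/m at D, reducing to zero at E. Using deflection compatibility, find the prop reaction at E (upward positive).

R_E = 64.69 kN

Release the roller at E. Primary structure: cantilever fixed at D.
Primary-structure tip deflection at E by superposition:
  point load 146 at a = 3.52: Pa²(3L − a)/(6EI) = 9567/EI
  triangular load, peak 40 at the fixed end: w₀L⁴/(30EI) = 25415/EI
  δ_0 = 34982/EI
Tip deflection under a unit load at E: L³/(3EI) = 540.7/EI.
The prop prevents deflection at E: R_E = δ_0/δ_{EE} = 34982/540.7 = 64.69 kN.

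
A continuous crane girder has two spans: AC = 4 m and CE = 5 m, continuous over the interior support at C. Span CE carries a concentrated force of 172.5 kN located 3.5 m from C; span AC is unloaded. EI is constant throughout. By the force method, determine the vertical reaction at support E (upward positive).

R_E = 107.7 kN

Release continuity at C by inserting a hinge; the redundant is the internal moment M_C. The primary structure is two simply-supported spans AC and CE.
Discontinuity in slope at C on the released structure — sum the simple-span end rotations:
  span CE: point load 172.5 at a = 3.5: Pab(L + b)/(6LEI) = 196.2/EI
  relative rotation θ_0 = (0 + 196.2)/EI = 196.2/EI
A unit hogging moment at C produces rotation L₁/(3EI) + L₂/(3EI) = 3/EI.
Compatibility: M_C·(L₁+L₂)/(3EI) = θ_0, giving M_C = 65.41 kN·m (hogging).
Span CE, ΣM about E: R_C^{CE}·5 = 258.8 + 65.41, so R_C^{CE} = 64.83 kN and R_E = 172.5 − 64.83 = 107.7 kN.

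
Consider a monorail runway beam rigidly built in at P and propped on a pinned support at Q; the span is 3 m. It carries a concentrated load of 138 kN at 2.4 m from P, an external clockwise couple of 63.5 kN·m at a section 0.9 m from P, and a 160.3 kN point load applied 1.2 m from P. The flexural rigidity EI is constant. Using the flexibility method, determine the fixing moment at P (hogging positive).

M_P = 147 kN·m

Remove the prop at Q; the released (primary) structure is a cantilever built in at P.
Free-end deflection of the primary structure under the applied loading (downward +):
  point load 138 at a = 2.4: Pa²(3L − a)/(6EI) = 874.4/EI
  clockwise couple 63.5 at a = 0.9: M₀a(2L − a)/(2EI) = 145.7/EI
  point load 160.3 at a = 1.2: Pa²(3L − a)/(6EI) = 300.1/EI
  δ_0 = 1320/EI
Flexibility coefficient — unit upward force at Q: δ_{QQ} = L³/(3EI) = 9/EI.
The prop prevents deflection at Q: R_Q = δ_0/δ_{QQ} = 1320/9 = 146.7 kN.
Moment equilibrium about P: M_P = Σ(load moments about P) − R_Q·L = 587.1 − 146.7×3 = 147 kN·m.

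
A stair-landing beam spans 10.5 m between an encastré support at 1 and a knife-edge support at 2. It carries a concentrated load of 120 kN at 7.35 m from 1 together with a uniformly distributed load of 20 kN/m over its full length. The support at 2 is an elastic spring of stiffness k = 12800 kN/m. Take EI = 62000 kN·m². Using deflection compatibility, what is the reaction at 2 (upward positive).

Remove the prop at 2; the released (primary) structure is a cantilever built in at 1.
Primary-structure tip deflection at 2 by superposition:
  point load 120 at a = 7.35: Pa²(3L − a)/(6EI) = 26093/EI
  UDL 20: wL⁴/(8EI) = 30388/EI
  δ_0 = 56481/EI
Flexibility coefficient — unit upward force at 2: δ_{22} = L³/(3EI) = 385.9/EI.
With EI = 62000 kN·m²: δ_0 = 0.91098 m and δ_{22} = 0.006224 m/kN.
Compatibility — the spring shortens by R_2/k under the reaction it provides: δ_0 − R_2·δ_{22} = R_2/k. With 1/k = 0.000078 m/kN, R_2 = δ_0 / (δ_{22} + 1/k) = 0.91098 / (0.006224 + 0.000078) = 144.6 kN.

R_2 = 144.6 kN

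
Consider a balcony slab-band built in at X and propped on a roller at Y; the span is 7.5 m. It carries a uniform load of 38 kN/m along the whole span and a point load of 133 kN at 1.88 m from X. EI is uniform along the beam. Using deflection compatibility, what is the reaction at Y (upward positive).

Choose R_Y as the redundant. The primary structure is the cantilever fixed at X.
Free-end deflection of the primary structure under the applied loading (downward +):
  UDL 38: wL⁴/(8EI) = 15029/EI
  point load 133 at a = 1.88: Pa²(3L − a)/(6EI) = 1615/EI
  δ_0 = 16645/EI
Flexibility coefficient — unit upward force at Y: δ_{YY} = L³/(3EI) = 140.6/EI.
Compatibility at Y: δ_0 − R_Y·δ_{YY} = 0, so R_Y = 16645/140.6 = 118.4 kN.

R_Y = 118.4 kN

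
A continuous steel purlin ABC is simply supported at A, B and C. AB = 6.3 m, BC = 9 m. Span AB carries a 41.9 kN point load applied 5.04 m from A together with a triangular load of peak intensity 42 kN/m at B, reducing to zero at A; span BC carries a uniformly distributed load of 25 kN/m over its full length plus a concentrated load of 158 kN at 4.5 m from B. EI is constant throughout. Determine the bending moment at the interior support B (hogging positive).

M_B = 367.1 kN·m

Release continuity at B by inserting a hinge; the redundant is the internal moment M_B. The primary structure is two simply-supported spans AB and BC.
End slopes at the hinge B, treating each span as simply supported:
  span AB: point load 41.9 at a = 5.04: Pab(L + a)/(6LEI) = 79.82/EI
  span AB: triangular load, peak 42: w₀L³/(45EI) = 233.4/EI
  span BC: UDL 25: wL³/(24EI) = 759.4/EI
  span BC: point load 158 at a = 4.5: Pab(L + b)/(6LEI) = 799.9/EI
  relative rotation θ_0 = (313.2 + 1559)/EI = 1872/EI
A unit hogging moment at B produces rotation L₁/(3EI) + L₂/(3EI) = 5.1/EI.
Slope continuity at B: θ_0 = M_B·5.1/EI, so M_B = 1872/5.1 = 367.1 kN·m (hogging).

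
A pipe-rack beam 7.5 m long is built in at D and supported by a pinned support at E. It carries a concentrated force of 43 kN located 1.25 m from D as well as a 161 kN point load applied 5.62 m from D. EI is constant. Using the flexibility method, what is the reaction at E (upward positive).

R_E = 103.4 kN

Release the roller at E. Primary structure: cantilever fixed at D.
Free-end deflection of the primary structure under the applied loading (downward +):
  point load 43 at a = 1.25: Pa²(3L − a)/(6EI) = 238/EI
  point load 161 at a = 5.62: Pa²(3L − a)/(6EI) = 14306/EI
  δ_0 = 14544/EI
Flexibility coefficient — unit upward force at E: δ_{EE} = L³/(3EI) = 140.6/EI.
The prop prevents deflection at E: R_E = δ_0/δ_{EE} = 14544/140.6 = 103.4 kN.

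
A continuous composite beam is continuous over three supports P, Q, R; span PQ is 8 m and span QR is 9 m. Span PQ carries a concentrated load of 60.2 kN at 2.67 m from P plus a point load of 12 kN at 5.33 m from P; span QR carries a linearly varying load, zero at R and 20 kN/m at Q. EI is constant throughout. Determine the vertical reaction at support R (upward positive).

R_R = 18.98 kN

Release continuity at Q by inserting a hinge; the redundant is the internal moment M_Q. The primary structure is two simply-supported spans PQ and QR.
Rotations at Q on the released spans (each span's end-slope, ×1/EI):
  span PQ: point load 60.2 at a = 2.67: Pab(L + a)/(6LEI) = 190.4/EI
  span PQ: point load 12 at a = 5.33: Pab(L + a)/(6LEI) = 47.43/EI
  span QR: triangular load, peak 20: w₀L³/(45EI) = 324/EI
  relative rotation θ_0 = (237.9 + 324)/EI = 561.9/EI
A unit hogging moment at Q produces rotation L₁/(3EI) + L₂/(3EI) = 5.667/EI.
Slope continuity at Q: θ_0 = M_Q·5.667/EI, so M_Q = 561.9/5.667 = 99.15 kN·m (hogging).
Span QR, ΣM about R: R_Q^{QR}·9 = 540 + 99.15, so R_Q^{QR} = 71.02 kN and R_R = 90 − 71.02 = 18.98 kN.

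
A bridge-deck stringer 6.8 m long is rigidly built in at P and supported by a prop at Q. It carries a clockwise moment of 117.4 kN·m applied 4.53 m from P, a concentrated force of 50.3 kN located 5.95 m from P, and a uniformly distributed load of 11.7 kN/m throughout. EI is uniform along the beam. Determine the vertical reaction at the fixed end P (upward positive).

Release the roller at Q. Primary structure: cantilever fixed at P.
Primary-structure tip deflection at Q by superposition:
  clockwise couple 117.4 at a = 4.53: M₀a(2L − a)/(2EI) = 2412/EI
  point load 50.3 at a = 5.95: Pa²(3L − a)/(6EI) = 4289/EI
  UDL 11.7: wL⁴/(8EI) = 3127/EI
  δ_0 = 9827/EI
Tip deflection under a unit load at Q: L³/(3EI) = 104.8/EI.
The prop prevents deflection at Q: R_Q = δ_0/δ_{QQ} = 9827/104.8 = 93.76 kN.
Vertical equilibrium: R_P = ΣP − R_Q = 129.9 − 93.76 = 36.1 kN.

R_P = 36.1 kN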